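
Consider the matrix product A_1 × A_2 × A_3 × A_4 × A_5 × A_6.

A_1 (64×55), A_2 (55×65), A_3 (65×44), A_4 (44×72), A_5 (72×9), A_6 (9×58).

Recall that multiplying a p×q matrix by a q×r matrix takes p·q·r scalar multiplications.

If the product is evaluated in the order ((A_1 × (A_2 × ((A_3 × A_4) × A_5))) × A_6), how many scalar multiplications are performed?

(A_3 × A_4): 65×44 by 44×72 → 65×72, cost 65·44·72 = 205920
((A_3 × A_4) × A_5): 65×72 by 72×9 → 65×9, cost 65·72·9 = 42120; cumulative 248040
(A_2 × ((A_3 × A_4) × A_5)): 55×65 by 65×9 → 55×9, cost 55·65·9 = 32175; cumulative 280215
(A_1 × (A_2 × ((A_3 × A_4) × A_5))): 64×55 by 55×9 → 64×9, cost 64·55·9 = 31680; cumulative 311895
((A_1 × (A_2 × ((A_3 × A_4) × A_5))) × A_6): 64×9 by 9×58 → 64×58, cost 64·9·58 = 33408; cumulative 345303
Total: 345303 scalar multiplications.

345303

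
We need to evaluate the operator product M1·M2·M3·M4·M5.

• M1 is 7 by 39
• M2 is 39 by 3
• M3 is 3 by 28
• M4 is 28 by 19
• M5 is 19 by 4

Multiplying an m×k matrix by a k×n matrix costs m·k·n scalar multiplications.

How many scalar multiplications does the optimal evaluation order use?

Adjacent pairs: M1M2 = 7·39·3 = 819; M2M3 = 39·3·28 = 3276; M3M4 = 3·28·19 = 1596; M4M5 = 28·19·4 = 2128.
Length 3: M1..M3: k=1: 0+3276+7·39·28=10920; k=2: 819+0+7·3·28=1407 → min 1407 | M2..M4: k=2: 0+1596+39·3·19=3819; k=3: 3276+0+39·28·19=24024 → min 3819 | M3..M5: k=3: 0+2128+3·28·4=2464; k=4: 1596+0+3·19·4=1824 → min 1824.
Length 4: M1..M4: k=1: 0+3819+7·39·19=9006; k=2: 819+1596+7·3·19=2814; k=3: 1407+0+7·28·19=5131 → min 2814 | M2..M5: k=2: 0+1824+39·3·4=2292; k=3: 3276+2128+39·28·4=9772; k=4: 3819+0+39·19·4=6783 → min 2292.
Length 5: M1..M5: k=1: 0+2292+7·39·4=3384; k=2: 819+1824+7·3·4=2727; k=3: 1407+2128+7·28·4=4319; k=4: 2814+0+7·19·4=3346 → min 2727.
Optimal order: ((M1·M2)·((M3·M4)·M5)) with cost 2727.

2727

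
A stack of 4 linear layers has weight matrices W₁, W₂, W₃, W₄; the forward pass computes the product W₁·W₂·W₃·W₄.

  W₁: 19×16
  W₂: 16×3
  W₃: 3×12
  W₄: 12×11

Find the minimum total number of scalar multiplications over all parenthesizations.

1935

Adjacent pairs: W₁W₂ = 19·16·3 = 912; W₂W₃ = 16·3·12 = 576; W₃W₄ = 3·12·11 = 396.
Length 3: W₁..W₃: k=1: 0+576+19·16·12=4224; k=2: 912+0+19·3·12=1596 → min 1596 | W₂..W₄: k=2: 0+396+16·3·11=924; k=3: 576+0+16·12·11=2688 → min 924.
Length 4: W₁..W₄: k=1: 0+924+19·16·11=4268; k=2: 912+396+19·3·11=1935; k=3: 1596+0+19·12·11=4104 → min 1935.
Optimal order: ((W₁·W₂)·(W₃·W₄)) with cost 1935.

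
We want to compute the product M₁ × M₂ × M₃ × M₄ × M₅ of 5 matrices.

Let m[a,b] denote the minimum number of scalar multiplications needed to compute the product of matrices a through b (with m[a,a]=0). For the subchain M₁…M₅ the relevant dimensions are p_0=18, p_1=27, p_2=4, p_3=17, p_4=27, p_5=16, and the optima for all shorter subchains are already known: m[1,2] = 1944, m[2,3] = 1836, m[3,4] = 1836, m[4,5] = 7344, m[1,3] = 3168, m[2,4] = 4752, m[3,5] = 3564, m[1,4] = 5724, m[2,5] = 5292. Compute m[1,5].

6660

m[1,5] = min over k∈[1,4] of m[1,k]+m[k+1,5]+p_{0}·p_k·p_{5}.
k=1: 0 + 5292 + 18·27·16 = 13068; k=2: 1944 + 3564 + 18·4·16 = 6660; k=3: 3168 + 7344 + 18·17·16 = 15408; k=4: 5724 + 0 + 18·27·16 = 13500.
Minimum: 6660 at k=2.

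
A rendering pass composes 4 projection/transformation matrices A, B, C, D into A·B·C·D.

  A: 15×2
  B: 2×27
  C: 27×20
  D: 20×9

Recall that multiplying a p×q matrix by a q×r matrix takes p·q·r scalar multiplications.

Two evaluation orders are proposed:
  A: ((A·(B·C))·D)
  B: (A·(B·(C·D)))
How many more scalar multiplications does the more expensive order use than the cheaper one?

1236

Order A = ((A·(B·C))·D): (B·C): 2×27 by 27×20 → 2×20, cost 2·27·20 = 1080; (A·(B·C)): 15×2 by 2×20 → 15×20, cost 15·2·20 = 600; cumulative 1680; ((A·(B·C))·D): 15×20 by 20×9 → 15×9, cost 15·20·9 = 2700; cumulative 4380. Total 4380.
Order B = (A·(B·(C·D))): (C·D): 27×20 by 20×9 → 27×9, cost 27·20·9 = 4860; (B·(C·D)): 2×27 by 27×9 → 2×9, cost 2·27·9 = 486; cumulative 5346; (A·(B·(C·D))): 15×2 by 2×9 → 15×9, cost 15·2·9 = 270; cumulative 5616. Total 5616.
Difference: |4380 − 5616| = 1236.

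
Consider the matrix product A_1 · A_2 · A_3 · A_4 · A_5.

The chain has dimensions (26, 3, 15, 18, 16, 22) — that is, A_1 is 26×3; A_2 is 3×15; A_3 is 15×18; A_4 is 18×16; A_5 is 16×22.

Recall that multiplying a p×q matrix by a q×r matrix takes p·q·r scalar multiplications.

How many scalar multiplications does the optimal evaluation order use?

Adjacent pairs: A_1A_2 = 26·3·15 = 1170; A_2A_3 = 3·15·18 = 810; A_3A_4 = 15·18·16 = 4320; A_4A_5 = 18·16·22 = 6336.
Length 3: A_1..A_3: k=1: 0+810+26·3·18=2214; k=2: 1170+0+26·15·18=8190 → min 2214 | A_2..A_4: k=2: 0+4320+3·15·16=5040; k=3: 810+0+3·18·16=1674 → min 1674 | A_3..A_5: k=3: 0+6336+15·18·22=12276; k=4: 4320+0+15·16·22=9600 → min 9600.
Length 4: A_1..A_4: k=1: 0+1674+26·3·16=2922; k=2: 1170+4320+26·15·16=11730; k=3: 2214+0+26·18·16=9702 → min 2922 | A_2..A_5: k=2: 0+9600+3·15·22=10590; k=3: 810+6336+3·18·22=8334; k=4: 1674+0+3·16·22=2730 → min 2730.
Length 5: A_1..A_5: k=1: 0+2730+26·3·22=4446; k=2: 1170+9600+26·15·22=19350; k=3: 2214+6336+26·18·22=18846; k=4: 2922+0+26·16·22=12074 → min 4446.
Optimal order: (A_1 · (((A_2 · A_3) · A_4) · A_5)) with cost 4446.

4446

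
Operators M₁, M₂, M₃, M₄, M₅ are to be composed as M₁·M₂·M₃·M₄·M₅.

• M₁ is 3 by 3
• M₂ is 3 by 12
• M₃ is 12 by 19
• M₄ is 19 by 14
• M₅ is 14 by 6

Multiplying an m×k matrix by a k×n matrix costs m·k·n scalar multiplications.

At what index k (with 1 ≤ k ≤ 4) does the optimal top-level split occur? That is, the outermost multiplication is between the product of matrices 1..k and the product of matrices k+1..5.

Adjacent pairs: M₁M₂ = 3·3·12 = 108; M₂M₃ = 3·12·19 = 684; M₃M₄ = 12·19·14 = 3192; M₄M₅ = 19·14·6 = 1596.
Length 3: M₁..M₃: k=1: 0+684+3·3·19=855; k=2: 108+0+3·12·19=792 → min 792 | M₂..M₄: k=2: 0+3192+3·12·14=3696; k=3: 684+0+3·19·14=1482 → min 1482 | M₃..M₅: k=3: 0+1596+12·19·6=2964; k=4: 3192+0+12·14·6=4200 → min 2964.
Length 4: M₁..M₄: k=1: 0+1482+3·3·14=1608; k=2: 108+3192+3·12·14=3804; k=3: 792+0+3·19·14=1590 → min 1590 | M₂..M₅: k=2: 0+2964+3·12·6=3180; k=3: 684+1596+3·19·6=2622; k=4: 1482+0+3·14·6=1734 → min 1734.
Top-level splits: k=1: (M₁..M₁)·(M₂..M₅) → 0+1734+3·3·6 = 1788; k=2: (M₁..M₂)·(M₃..M₅) → 108+2964+3·12·6 = 3288; k=3: (M₁..M₃)·(M₄..M₅) → 792+1596+3·19·6 = 2730; k=4: (M₁..M₄)·(M₅..M₅) → 1590+0+3·14·6 = 1842.
Best split is after M₁, i.e. k = 1.

1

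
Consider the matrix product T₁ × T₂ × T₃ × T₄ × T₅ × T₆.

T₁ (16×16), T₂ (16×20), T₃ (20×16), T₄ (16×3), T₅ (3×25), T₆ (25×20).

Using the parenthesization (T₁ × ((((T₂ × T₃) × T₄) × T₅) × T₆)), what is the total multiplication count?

20208

(T₂ × T₃): 16×20 by 20×16 → 16×16, cost 16·20·16 = 5120
((T₂ × T₃) × T₄): 16×16 by 16×3 → 16×3, cost 16·16·3 = 768; cumulative 5888
(((T₂ × T₃) × T₄) × T₅): 16×3 by 3×25 → 16×25, cost 16·3·25 = 1200; cumulative 7088
((((T₂ × T₃) × T₄) × T₅) × T₆): 16×25 by 25×20 → 16×20, cost 16·25·20 = 8000; cumulative 15088
(T₁ × ((((T₂ × T₃) × T₄) × T₅) × T₆)): 16×16 by 16×20 → 16×20, cost 16·16·20 = 5120; cumulative 20208
Total: 20208 scalar multiplications.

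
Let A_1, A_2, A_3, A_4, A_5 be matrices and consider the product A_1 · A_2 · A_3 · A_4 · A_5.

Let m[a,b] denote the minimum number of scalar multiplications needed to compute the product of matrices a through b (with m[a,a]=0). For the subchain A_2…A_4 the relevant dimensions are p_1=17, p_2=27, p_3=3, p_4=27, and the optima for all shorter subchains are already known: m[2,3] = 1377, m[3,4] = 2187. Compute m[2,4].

m[2,4] = min over k∈[2,3] of m[2,k]+m[k+1,4]+p_{1}·p_k·p_{4}.
k=2: 0 + 2187 + 17·27·27 = 14580; k=3: 1377 + 0 + 17·3·27 = 2754.
Minimum: 2754 at k=3.

2754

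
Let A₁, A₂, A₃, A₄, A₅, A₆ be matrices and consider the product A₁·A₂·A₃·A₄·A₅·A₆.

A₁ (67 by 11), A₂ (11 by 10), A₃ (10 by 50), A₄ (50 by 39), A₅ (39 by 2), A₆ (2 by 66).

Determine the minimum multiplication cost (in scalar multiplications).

15438

Adjacent pairs: A₁A₂ = 67·11·10 = 7370; A₂A₃ = 11·10·50 = 5500; A₃A₄ = 10·50·39 = 19500; A₄A₅ = 50·39·2 = 3900; A₅A₆ = 39·2·66 = 5148.
Length 3: A₁..A₃: k=1: 0+5500+67·11·50=42350; k=2: 7370+0+67·10·50=40870 → min 40870 | A₂..A₄: k=2: 0+19500+11·10·39=23790; k=3: 5500+0+11·50·39=26950 → min 23790 | A₃..A₅: k=3: 0+3900+10·50·2=4900; k=4: 19500+0+10·39·2=20280 → min 4900 | A₄..A₆: k=4: 0+5148+50·39·66=133848; k=5: 3900+0+50·2·66=10500 → min 10500.
Length 4: A₁..A₄: k=1: 0+23790+67·11·39=52533; k=2: 7370+19500+67·10·39=53000; k=3: 40870+0+67·50·39=171520 → min 52533 | A₂..A₅: k=2: 0+4900+11·10·2=5120; k=3: 5500+3900+11·50·2=10500; k=4: 23790+0+11·39·2=24648 → min 5120 | A₃..A₆: k=3: 0+10500+10·50·66=43500; k=4: 19500+5148+10·39·66=50388; k=5: 4900+0+10·2·66=6220 → min 6220.
Length 5: A₁..A₅: k=1: 0+5120+67·11·2=6594; k=2: 7370+4900+67·10·2=13610; k=3: 40870+3900+67·50·2=51470; k=4: 52533+0+67·39·2=57759 → min 6594 | A₂..A₆: k=2: 0+6220+11·10·66=13480; k=3: 5500+10500+11·50·66=52300; k=4: 23790+5148+11·39·66=57252; k=5: 5120+0+11·2·66=6572 → min 6572.
Length 6: A₁..A₆: k=1: 0+6572+67·11·66=55214; k=2: 7370+6220+67·10·66=57810; k=3: 40870+10500+67·50·66=272470; k=4: 52533+5148+67·39·66=230139; k=5: 6594+0+67·2·66=15438 → min 15438.
Optimal order: ((A₁·(A₂·(A₃·(A₄·A₅))))·A₆) with cost 15438.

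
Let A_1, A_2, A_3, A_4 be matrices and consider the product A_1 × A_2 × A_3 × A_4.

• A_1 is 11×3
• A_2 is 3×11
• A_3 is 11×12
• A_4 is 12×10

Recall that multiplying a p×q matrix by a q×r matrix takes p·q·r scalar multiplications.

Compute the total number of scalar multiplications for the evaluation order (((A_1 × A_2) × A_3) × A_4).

(A_1 × A_2): 11×3 by 3×11 → 11×11, cost 11·3·11 = 363
((A_1 × A_2) × A_3): 11×11 by 11×12 → 11×12, cost 11·11·12 = 1452; cumulative 1815
(((A_1 × A_2) × A_3) × A_4): 11×12 by 12×10 → 11×10, cost 11·12·10 = 1320; cumulative 3135
Total: 3135 scalar multiplications.

3135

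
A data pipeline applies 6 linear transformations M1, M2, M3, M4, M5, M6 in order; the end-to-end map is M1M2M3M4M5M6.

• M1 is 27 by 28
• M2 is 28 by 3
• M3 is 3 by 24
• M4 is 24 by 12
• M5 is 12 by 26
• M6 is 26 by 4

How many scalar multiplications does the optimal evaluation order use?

Adjacent pairs: M1M2 = 27·28·3 = 2268; M2M3 = 28·3·24 = 2016; M3M4 = 3·24·12 = 864; M4M5 = 24·12·26 = 7488; M5M6 = 12·26·4 = 1248.
Length 3: M1..M3: k=1: 0+2016+27·28·24=20160; k=2: 2268+0+27·3·24=4212 → min 4212 | M2..M4: k=2: 0+864+28·3·12=1872; k=3: 2016+0+28·24·12=10080 → min 1872 | M3..M5: k=3: 0+7488+3·24·26=9360; k=4: 864+0+3·12·26=1800 → min 1800 | M4..M6: k=4: 0+1248+24·12·4=2400; k=5: 7488+0+24·26·4=9984 → min 2400.
Length 4: M1..M4: k=1: 0+1872+27·28·12=10944; k=2: 2268+864+27·3·12=4104; k=3: 4212+0+27·24·12=11988 → min 4104 | M2..M5: k=2: 0+1800+28·3·26=3984; k=3: 2016+7488+28·24·26=26976; k=4: 1872+0+28·12·26=10608 → min 3984 | M3..M6: k=3: 0+2400+3·24·4=2688; k=4: 864+1248+3·12·4=2256; k=5: 1800+0+3·26·4=2112 → min 2112.
Length 5: M1..M5: k=1: 0+3984+27·28·26=23640; k=2: 2268+1800+27·3·26=6174; k=3: 4212+7488+27·24·26=28548; k=4: 4104+0+27·12·26=12528 → min 6174 | M2..M6: k=2: 0+2112+28·3·4=2448; k=3: 2016+2400+28·24·4=7104; k=4: 1872+1248+28·12·4=4464; k=5: 3984+0+28·26·4=6896 → min 2448.
Length 6: M1..M6: k=1: 0+2448+27·28·4=5472; k=2: 2268+2112+27·3·4=4704; k=3: 4212+2400+27·24·4=9204; k=4: 4104+1248+27·12·4=6648; k=5: 6174+0+27·26·4=8982 → min 4704.
Optimal order: ((M1M2)(((M3M4)M5)M6)) with cost 4704.

4704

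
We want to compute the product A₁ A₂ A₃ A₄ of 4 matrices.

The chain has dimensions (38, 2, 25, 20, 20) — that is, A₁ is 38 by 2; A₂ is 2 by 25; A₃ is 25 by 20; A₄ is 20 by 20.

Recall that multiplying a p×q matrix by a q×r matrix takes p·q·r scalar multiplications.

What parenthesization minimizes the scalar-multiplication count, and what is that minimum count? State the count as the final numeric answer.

Adjacent pairs: A₁A₂ = 38·2·25 = 1900; A₂A₃ = 2·25·20 = 1000; A₃A₄ = 25·20·20 = 10000.
Length 3: A₁..A₃: k=1: 0+1000+38·2·20=2520; k=2: 1900+0+38·25·20=20900 → min 2520 | A₂..A₄: k=2: 0+10000+2·25·20=11000; k=3: 1000+0+2·20·20=1800 → min 1800.
Length 4: A₁..A₄: k=1: 0+1800+38·2·20=3320; k=2: 1900+10000+38·25·20=30900; k=3: 2520+0+38·20·20=17720 → min 3320.
Optimal parenthesization: (A₁ ((A₂ A₃) A₄)) with cost 3320.

3320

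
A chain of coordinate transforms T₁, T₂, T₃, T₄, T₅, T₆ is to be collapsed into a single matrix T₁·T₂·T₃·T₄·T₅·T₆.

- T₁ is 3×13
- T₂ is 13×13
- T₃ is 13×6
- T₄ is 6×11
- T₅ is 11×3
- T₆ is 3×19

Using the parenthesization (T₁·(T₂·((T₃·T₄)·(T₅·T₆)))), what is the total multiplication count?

8154

(T₃·T₄): 13×6 by 6×11 → 13×11, cost 13·6·11 = 858
(T₅·T₆): 11×3 by 3×19 → 11×19, cost 11·3·19 = 627
((T₃·T₄)·(T₅·T₆)): 13×11 by 11×19 → 13×19, cost 13·11·19 = 2717; cumulative 4202
(T₂·((T₃·T₄)·(T₅·T₆))): 13×13 by 13×19 → 13×19, cost 13·13·19 = 3211; cumulative 7413
(T₁·(T₂·((T₃·T₄)·(T₅·T₆)))): 3×13 by 13×19 → 3×19, cost 3·13·19 = 741; cumulative 8154
Total: 8154 scalar multiplications.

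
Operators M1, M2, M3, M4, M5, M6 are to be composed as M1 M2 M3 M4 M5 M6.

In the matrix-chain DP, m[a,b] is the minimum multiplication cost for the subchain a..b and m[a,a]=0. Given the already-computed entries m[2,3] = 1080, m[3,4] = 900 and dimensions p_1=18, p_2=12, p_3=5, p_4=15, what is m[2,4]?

2430

m[2,4] = min over k∈[2,3] of m[2,k]+m[k+1,4]+p_{1}·p_k·p_{4}.
k=2: 0 + 900 + 18·12·15 = 4140; k=3: 1080 + 0 + 18·5·15 = 2430.
Minimum: 2430 at k=3.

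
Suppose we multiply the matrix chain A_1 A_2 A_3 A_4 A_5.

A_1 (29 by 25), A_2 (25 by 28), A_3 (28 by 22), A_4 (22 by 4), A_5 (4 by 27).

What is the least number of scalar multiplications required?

Adjacent pairs: A_1A_2 = 29·25·28 = 20300; A_2A_3 = 25·28·22 = 15400; A_3A_4 = 28·22·4 = 2464; A_4A_5 = 22·4·27 = 2376.
Length 3: A_1..A_3: k=1: 0+15400+29·25·22=31350; k=2: 20300+0+29·28·22=38164 → min 31350 | A_2..A_4: k=2: 0+2464+25·28·4=5264; k=3: 15400+0+25·22·4=17600 → min 5264 | A_3..A_5: k=3: 0+2376+28·22·27=19008; k=4: 2464+0+28·4·27=5488 → min 5488.
Length 4: A_1..A_4: k=1: 0+5264+29·25·4=8164; k=2: 20300+2464+29·28·4=26012; k=3: 31350+0+29·22·4=33902 → min 8164 | A_2..A_5: k=2: 0+5488+25·28·27=24388; k=3: 15400+2376+25·22·27=32626; k=4: 5264+0+25·4·27=7964 → min 7964.
Length 5: A_1..A_5: k=1: 0+7964+29·25·27=27539; k=2: 20300+5488+29·28·27=47712; k=3: 31350+2376+29·22·27=50952; k=4: 8164+0+29·4·27=11296 → min 11296.
Optimal order: ((A_1 (A_2 (A_3 A_4))) A_5) with cost 11296.

11296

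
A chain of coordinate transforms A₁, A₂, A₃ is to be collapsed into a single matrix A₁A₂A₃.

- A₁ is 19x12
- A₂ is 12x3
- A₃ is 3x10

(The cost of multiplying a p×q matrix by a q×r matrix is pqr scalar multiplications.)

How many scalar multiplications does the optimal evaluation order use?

Order (A₁(A₂A₃)): (A₂A₃): 12×3 by 3×10 → 12×10, cost 12·3·10 = 360; (A₁(A₂A₃)): 19×12 by 12×10 → 19×10, cost 19·12·10 = 2280; cumulative 2640. Total 2640.
Order ((A₁A₂)A₃): (A₁A₂): 19×12 by 12×3 → 19×3, cost 19·12·3 = 684; ((A₁A₂)A₃): 19×3 by 3×10 → 19×10, cost 19·3·10 = 570; cumulative 1254. Total 1254.
Minimum: 1254.

1254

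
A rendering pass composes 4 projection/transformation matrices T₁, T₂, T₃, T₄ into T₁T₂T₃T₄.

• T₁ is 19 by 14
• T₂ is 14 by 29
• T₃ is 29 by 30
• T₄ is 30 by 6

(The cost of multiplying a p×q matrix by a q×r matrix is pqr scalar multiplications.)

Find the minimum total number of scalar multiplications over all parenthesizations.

9252

Adjacent pairs: T₁T₂ = 19·14·29 = 7714; T₂T₃ = 14·29·30 = 12180; T₃T₄ = 29·30·6 = 5220.
Length 3: T₁..T₃: k=1: 0+12180+19·14·30=20160; k=2: 7714+0+19·29·30=24244 → min 20160 | T₂..T₄: k=2: 0+5220+14·29·6=7656; k=3: 12180+0+14·30·6=14700 → min 7656.
Length 4: T₁..T₄: k=1: 0+7656+19·14·6=9252; k=2: 7714+5220+19·29·6=16240; k=3: 20160+0+19·30·6=23580 → min 9252.
Optimal order: (T₁(T₂(T₃T₄))) with cost 9252.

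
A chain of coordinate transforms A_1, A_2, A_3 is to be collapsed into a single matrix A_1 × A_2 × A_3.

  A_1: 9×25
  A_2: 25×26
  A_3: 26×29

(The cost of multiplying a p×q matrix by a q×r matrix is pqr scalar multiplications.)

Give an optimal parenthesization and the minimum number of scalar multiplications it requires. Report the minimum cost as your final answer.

12636

(A_1 × (A_2 × A_3)): cost 25375.
((A_1 × A_2) × A_3): cost 12636.
Optimal: ((A_1 × A_2) × A_3) with cost 12636.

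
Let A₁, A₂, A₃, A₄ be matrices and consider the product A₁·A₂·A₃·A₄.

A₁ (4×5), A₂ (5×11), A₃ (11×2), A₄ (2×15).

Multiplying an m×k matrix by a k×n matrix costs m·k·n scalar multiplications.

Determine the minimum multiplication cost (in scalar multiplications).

270

Adjacent pairs: A₁A₂ = 4·5·11 = 220; A₂A₃ = 5·11·2 = 110; A₃A₄ = 11·2·15 = 330.
Length 3: A₁..A₃: k=1: 0+110+4·5·2=150; k=2: 220+0+4·11·2=308 → min 150 | A₂..A₄: k=2: 0+330+5·11·15=1155; k=3: 110+0+5·2·15=260 → min 260.
Length 4: A₁..A₄: k=1: 0+260+4·5·15=560; k=2: 220+330+4·11·15=1210; k=3: 150+0+4·2·15=270 → min 270.
Optimal order: ((A₁·(A₂·A₃))·A₄) with cost 270.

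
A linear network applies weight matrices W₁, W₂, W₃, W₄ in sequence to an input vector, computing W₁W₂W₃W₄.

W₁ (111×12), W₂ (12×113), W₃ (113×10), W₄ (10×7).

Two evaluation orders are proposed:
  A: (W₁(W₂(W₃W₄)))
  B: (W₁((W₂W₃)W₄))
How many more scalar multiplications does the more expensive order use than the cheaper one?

3002

Order A = (W₁(W₂(W₃W₄))): (W₃W₄): 113×10 by 10×7 → 113×7, cost 113·10·7 = 7910; (W₂(W₃W₄)): 12×113 by 113×7 → 12×7, cost 12·113·7 = 9492; cumulative 17402; (W₁(W₂(W₃W₄))): 111×12 by 12×7 → 111×7, cost 111·12·7 = 9324; cumulative 26726. Total 26726.
Order B = (W₁((W₂W₃)W₄)): (W₂W₃): 12×113 by 113×10 → 12×10, cost 12·113·10 = 13560; ((W₂W₃)W₄): 12×10 by 10×7 → 12×7, cost 12·10·7 = 840; cumulative 14400; (W₁((W₂W₃)W₄)): 111×12 by 12×7 → 111×7, cost 111·12·7 = 9324; cumulative 23724. Total 23724.
Difference: |26726 − 23724| = 3002.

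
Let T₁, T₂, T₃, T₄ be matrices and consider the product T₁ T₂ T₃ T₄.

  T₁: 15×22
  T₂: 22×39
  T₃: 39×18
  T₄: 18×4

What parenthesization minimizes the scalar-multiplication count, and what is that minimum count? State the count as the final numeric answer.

Adjacent pairs: T₁T₂ = 15·22·39 = 12870; T₂T₃ = 22·39·18 = 15444; T₃T₄ = 39·18·4 = 2808.
Length 3: T₁..T₃: k=1: 0+15444+15·22·18=21384; k=2: 12870+0+15·39·18=23400 → min 21384 | T₂..T₄: k=2: 0+2808+22·39·4=6240; k=3: 15444+0+22·18·4=17028 → min 6240.
Length 4: T₁..T₄: k=1: 0+6240+15·22·4=7560; k=2: 12870+2808+15·39·4=18018; k=3: 21384+0+15·18·4=22464 → min 7560.
Optimal parenthesization: (T₁ (T₂ (T₃ T₄))) with cost 7560.

7560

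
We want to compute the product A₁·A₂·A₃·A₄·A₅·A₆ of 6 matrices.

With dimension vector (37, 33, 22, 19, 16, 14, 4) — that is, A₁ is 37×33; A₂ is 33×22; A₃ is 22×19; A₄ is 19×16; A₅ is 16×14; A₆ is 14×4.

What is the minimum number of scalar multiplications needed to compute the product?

Adjacent pairs: A₁A₂ = 37·33·22 = 26862; A₂A₃ = 33·22·19 = 13794; A₃A₄ = 22·19·16 = 6688; A₄A₅ = 19·16·14 = 4256; A₅A₆ = 16·14·4 = 896.
Length 3: A₁..A₃: k=1: 0+13794+37·33·19=36993; k=2: 26862+0+37·22·19=42328 → min 36993 | A₂..A₄: k=2: 0+6688+33·22·16=18304; k=3: 13794+0+33·19·16=23826 → min 18304 | A₃..A₅: k=3: 0+4256+22·19·14=10108; k=4: 6688+0+22·16·14=11616 → min 10108 | A₄..A₆: k=4: 0+896+19·16·4=2112; k=5: 4256+0+19·14·4=5320 → min 2112.
Length 4: A₁..A₄: k=1: 0+18304+37·33·16=37840; k=2: 26862+6688+37·22·16=46574; k=3: 36993+0+37·19·16=48241 → min 37840 | A₂..A₅: k=2: 0+10108+33·22·14=20272; k=3: 13794+4256+33·19·14=26828; k=4: 18304+0+33·16·14=25696 → min 20272 | A₃..A₆: k=3: 0+2112+22·19·4=3784; k=4: 6688+896+22·16·4=8992; k=5: 10108+0+22·14·4=11340 → min 3784.
Length 5: A₁..A₅: k=1: 0+20272+37·33·14=37366; k=2: 26862+10108+37·22·14=48366; k=3: 36993+4256+37·19·14=51091; k=4: 37840+0+37·16·14=46128 → min 37366 | A₂..A₆: k=2: 0+3784+33·22·4=6688; k=3: 13794+2112+33·19·4=18414; k=4: 18304+896+33·16·4=21312; k=5: 20272+0+33·14·4=22120 → min 6688.
Length 6: A₁..A₆: k=1: 0+6688+37·33·4=11572; k=2: 26862+3784+37·22·4=33902; k=3: 36993+2112+37·19·4=41917; k=4: 37840+896+37·16·4=41104; k=5: 37366+0+37·14·4=39438 → min 11572.
Optimal order: (A₁·(A₂·(A₃·(A₄·(A₅·A₆))))) with cost 11572.

11572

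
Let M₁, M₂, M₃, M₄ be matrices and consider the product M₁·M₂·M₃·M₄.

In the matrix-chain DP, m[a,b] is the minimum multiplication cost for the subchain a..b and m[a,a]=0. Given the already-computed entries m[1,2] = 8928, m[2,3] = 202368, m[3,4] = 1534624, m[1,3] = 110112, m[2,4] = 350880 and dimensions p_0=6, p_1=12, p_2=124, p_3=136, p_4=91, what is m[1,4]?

m[1,4] = min over k∈[1,3] of m[1,k]+m[k+1,4]+p_{0}·p_k·p_{4}.
k=1: 0 + 350880 + 6·12·91 = 357432; k=2: 8928 + 1534624 + 6·124·91 = 1611256; k=3: 110112 + 0 + 6·136·91 = 184368.
Minimum: 184368 at k=3.

184368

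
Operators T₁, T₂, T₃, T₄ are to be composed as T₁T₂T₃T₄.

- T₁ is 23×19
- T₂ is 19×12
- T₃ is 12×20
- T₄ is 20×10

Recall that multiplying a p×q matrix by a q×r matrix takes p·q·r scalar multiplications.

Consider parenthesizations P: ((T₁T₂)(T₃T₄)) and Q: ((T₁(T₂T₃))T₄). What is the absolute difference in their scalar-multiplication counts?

7496

Order P = ((T₁T₂)(T₃T₄)): (T₁T₂): 23×19 by 19×12 → 23×12, cost 23·19·12 = 5244; (T₃T₄): 12×20 by 20×10 → 12×10, cost 12·20·10 = 2400; ((T₁T₂)(T₃T₄)): 23×12 by 12×10 → 23×10, cost 23·12·10 = 2760; cumulative 10404. Total 10404.
Order Q = ((T₁(T₂T₃))T₄): (T₂T₃): 19×12 by 12×20 → 19×20, cost 19·12·20 = 4560; (T₁(T₂T₃)): 23×19 by 19×20 → 23×20, cost 23·19·20 = 8740; cumulative 13300; ((T₁(T₂T₃))T₄): 23×20 by 20×10 → 23×10, cost 23·20·10 = 4600; cumulative 17900. Total 17900.
Difference: |10404 − 17900| = 7496.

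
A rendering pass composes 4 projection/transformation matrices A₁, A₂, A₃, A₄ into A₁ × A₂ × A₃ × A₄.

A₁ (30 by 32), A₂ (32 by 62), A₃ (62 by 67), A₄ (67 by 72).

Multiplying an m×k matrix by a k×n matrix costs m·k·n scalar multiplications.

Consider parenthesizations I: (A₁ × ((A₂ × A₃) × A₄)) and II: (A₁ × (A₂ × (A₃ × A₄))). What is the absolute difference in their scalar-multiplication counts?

154640

Order I = (A₁ × ((A₂ × A₃) × A₄)): (A₂ × A₃): 32×62 by 62×67 → 32×67, cost 32·62·67 = 132928; ((A₂ × A₃) × A₄): 32×67 by 67×72 → 32×72, cost 32·67·72 = 154368; cumulative 287296; (A₁ × ((A₂ × A₃) × A₄)): 30×32 by 32×72 → 30×72, cost 30·32·72 = 69120; cumulative 356416. Total 356416.
Order II = (A₁ × (A₂ × (A₃ × A₄))): (A₃ × A₄): 62×67 by 67×72 → 62×72, cost 62·67·72 = 299088; (A₂ × (A₃ × A₄)): 32×62 by 62×72 → 32×72, cost 32·62·72 = 142848; cumulative 441936; (A₁ × (A₂ × (A₃ × A₄))): 30×32 by 32×72 → 30×72, cost 30·32·72 = 69120; cumulative 511056. Total 511056.
Difference: |356416 − 511056| = 154640.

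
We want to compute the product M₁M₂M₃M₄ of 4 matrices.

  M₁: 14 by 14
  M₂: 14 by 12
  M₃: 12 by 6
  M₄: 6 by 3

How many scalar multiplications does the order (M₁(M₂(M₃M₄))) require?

1308

(M₃M₄): 12×6 by 6×3 → 12×3, cost 12·6·3 = 216
(M₂(M₃M₄)): 14×12 by 12×3 → 14×3, cost 14·12·3 = 504; cumulative 720
(M₁(M₂(M₃M₄))): 14×14 by 14×3 → 14×3, cost 14·14·3 = 588; cumulative 1308
Total: 1308 scalar multiplications.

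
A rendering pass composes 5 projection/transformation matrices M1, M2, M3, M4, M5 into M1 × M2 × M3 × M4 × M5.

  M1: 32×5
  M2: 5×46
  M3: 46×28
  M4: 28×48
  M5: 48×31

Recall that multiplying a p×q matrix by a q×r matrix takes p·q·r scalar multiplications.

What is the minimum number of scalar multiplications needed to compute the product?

25560

Adjacent pairs: M1M2 = 32·5·46 = 7360; M2M3 = 5·46·28 = 6440; M3M4 = 46·28·48 = 61824; M4M5 = 28·48·31 = 41664.
Length 3: M1..M3: k=1: 0+6440+32·5·28=10920; k=2: 7360+0+32·46·28=48576 → min 10920 | M2..M4: k=2: 0+61824+5·46·48=72864; k=3: 6440+0+5·28·48=13160 → min 13160 | M3..M5: k=3: 0+41664+46·28·31=81592; k=4: 61824+0+46·48·31=130272 → min 81592.
Length 4: M1..M4: k=1: 0+13160+32·5·48=20840; k=2: 7360+61824+32·46·48=139840; k=3: 10920+0+32·28·48=53928 → min 20840 | M2..M5: k=2: 0+81592+5·46·31=88722; k=3: 6440+41664+5·28·31=52444; k=4: 13160+0+5·48·31=20600 → min 20600.
Length 5: M1..M5: k=1: 0+20600+32·5·31=25560; k=2: 7360+81592+32·46·31=134584; k=3: 10920+41664+32·28·31=80360; k=4: 20840+0+32·48·31=68456 → min 25560.
Optimal order: (M1 × (((M2 × M3) × M4) × M5)) with cost 25560.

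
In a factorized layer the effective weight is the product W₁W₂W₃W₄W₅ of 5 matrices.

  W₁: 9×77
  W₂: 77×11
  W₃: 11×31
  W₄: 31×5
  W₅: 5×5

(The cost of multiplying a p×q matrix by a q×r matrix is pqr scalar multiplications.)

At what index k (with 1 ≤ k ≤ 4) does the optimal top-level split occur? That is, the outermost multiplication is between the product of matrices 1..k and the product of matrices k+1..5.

4

Adjacent pairs: W₁W₂ = 9·77·11 = 7623; W₂W₃ = 77·11·31 = 26257; W₃W₄ = 11·31·5 = 1705; W₄W₅ = 31·5·5 = 775.
Length 3: W₁..W₃: k=1: 0+26257+9·77·31=47740; k=2: 7623+0+9·11·31=10692 → min 10692 | W₂..W₄: k=2: 0+1705+77·11·5=5940; k=3: 26257+0+77·31·5=38192 → min 5940 | W₃..W₅: k=3: 0+775+11·31·5=2480; k=4: 1705+0+11·5·5=1980 → min 1980.
Length 4: W₁..W₄: k=1: 0+5940+9·77·5=9405; k=2: 7623+1705+9·11·5=9823; k=3: 10692+0+9·31·5=12087 → min 9405 | W₂..W₅: k=2: 0+1980+77·11·5=6215; k=3: 26257+775+77·31·5=38967; k=4: 5940+0+77·5·5=7865 → min 6215.
Top-level splits: k=1: (W₁..W₁)·(W₂..W₅) → 0+6215+9·77·5 = 9680; k=2: (W₁..W₂)·(W₃..W₅) → 7623+1980+9·11·5 = 10098; k=3: (W₁..W₃)·(W₄..W₅) → 10692+775+9·31·5 = 12862; k=4: (W₁..W₄)·(W₅..W₅) → 9405+0+9·5·5 = 9630.
Best split is after W₄, i.e. k = 4.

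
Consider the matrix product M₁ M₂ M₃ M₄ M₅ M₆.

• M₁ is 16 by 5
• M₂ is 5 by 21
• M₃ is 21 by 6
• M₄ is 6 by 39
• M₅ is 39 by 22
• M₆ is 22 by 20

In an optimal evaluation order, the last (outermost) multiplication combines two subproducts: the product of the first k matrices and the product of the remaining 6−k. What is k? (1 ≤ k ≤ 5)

Adjacent pairs: M₁M₂ = 16·5·21 = 1680; M₂M₃ = 5·21·6 = 630; M₃M₄ = 21·6·39 = 4914; M₄M₅ = 6·39·22 = 5148; M₅M₆ = 39·22·20 = 17160.
Length 3: M₁..M₃: k=1: 0+630+16·5·6=1110; k=2: 1680+0+16·21·6=3696 → min 1110 | M₂..M₄: k=2: 0+4914+5·21·39=9009; k=3: 630+0+5·6·39=1800 → min 1800 | M₃..M₅: k=3: 0+5148+21·6·22=7920; k=4: 4914+0+21·39·22=22932 → min 7920 | M₄..M₆: k=4: 0+17160+6·39·20=21840; k=5: 5148+0+6·22·20=7788 → min 7788.
Length 4: M₁..M₄: k=1: 0+1800+16·5·39=4920; k=2: 1680+4914+16·21·39=19698; k=3: 1110+0+16·6·39=4854 → min 4854 | M₂..M₅: k=2: 0+7920+5·21·22=10230; k=3: 630+5148+5·6·22=6438; k=4: 1800+0+5·39·22=6090 → min 6090 | M₃..M₆: k=3: 0+7788+21·6·20=10308; k=4: 4914+17160+21·39·20=38454; k=5: 7920+0+21·22·20=17160 → min 10308.
Length 5: M₁..M₅: k=1: 0+6090+16·5·22=7850; k=2: 1680+7920+16·21·22=16992; k=3: 1110+5148+16·6·22=8370; k=4: 4854+0+16·39·22=18582 → min 7850 | M₂..M₆: k=2: 0+10308+5·21·20=12408; k=3: 630+7788+5·6·20=9018; k=4: 1800+17160+5·39·20=22860; k=5: 6090+0+5·22·20=8290 → min 8290.
Top-level splits: k=1: (M₁..M₁)·(M₂..M₆) → 0+8290+16·5·20 = 9890; k=2: (M₁..M₂)·(M₃..M₆) → 1680+10308+16·21·20 = 18708; k=3: (M₁..M₃)·(M₄..M₆) → 1110+7788+16·6·20 = 10818; k=4: (M₁..M₄)·(M₅..M₆) → 4854+17160+16·39·20 = 34494; k=5: (M₁..M₅)·(M₆..M₆) → 7850+0+16·22·20 = 14890.
Best split is after M₁, i.e. k = 1.

1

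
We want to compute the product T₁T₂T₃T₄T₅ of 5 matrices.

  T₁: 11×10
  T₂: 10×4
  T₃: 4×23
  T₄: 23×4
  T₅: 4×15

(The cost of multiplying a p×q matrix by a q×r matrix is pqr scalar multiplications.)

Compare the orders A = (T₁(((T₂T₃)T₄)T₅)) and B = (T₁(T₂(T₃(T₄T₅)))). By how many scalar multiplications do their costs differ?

920

Order A = (T₁(((T₂T₃)T₄)T₅)): (T₂T₃): 10×4 by 4×23 → 10×23, cost 10·4·23 = 920; ((T₂T₃)T₄): 10×23 by 23×4 → 10×4, cost 10·23·4 = 920; cumulative 1840; (((T₂T₃)T₄)T₅): 10×4 by 4×15 → 10×15, cost 10·4·15 = 600; cumulative 2440; (T₁(((T₂T₃)T₄)T₅)): 11×10 by 10×15 → 11×15, cost 11·10·15 = 1650; cumulative 4090. Total 4090.
Order B = (T₁(T₂(T₃(T₄T₅)))): (T₄T₅): 23×4 by 4×15 → 23×15, cost 23·4·15 = 1380; (T₃(T₄T₅)): 4×23 by 23×15 → 4×15, cost 4·23·15 = 1380; cumulative 2760; (T₂(T₃(T₄T₅))): 10×4 by 4×15 → 10×15, cost 10·4·15 = 600; cumulative 3360; (T₁(T₂(T₃(T₄T₅)))): 11×10 by 10×15 → 11×15, cost 11·10·15 = 1650; cumulative 5010. Total 5010.
Difference: |4090 − 5010| = 920.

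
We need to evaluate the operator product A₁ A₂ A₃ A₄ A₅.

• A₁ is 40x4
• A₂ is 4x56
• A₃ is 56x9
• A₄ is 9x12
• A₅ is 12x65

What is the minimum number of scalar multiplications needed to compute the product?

Adjacent pairs: A₁A₂ = 40·4·56 = 8960; A₂A₃ = 4·56·9 = 2016; A₃A₄ = 56·9·12 = 6048; A₄A₅ = 9·12·65 = 7020.
Length 3: A₁..A₃: k=1: 0+2016+40·4·9=3456; k=2: 8960+0+40·56·9=29120 → min 3456 | A₂..A₄: k=2: 0+6048+4·56·12=8736; k=3: 2016+0+4·9·12=2448 → min 2448 | A₃..A₅: k=3: 0+7020+56·9·65=39780; k=4: 6048+0+56·12·65=49728 → min 39780.
Length 4: A₁..A₄: k=1: 0+2448+40·4·12=4368; k=2: 8960+6048+40·56·12=41888; k=3: 3456+0+40·9·12=7776 → min 4368 | A₂..A₅: k=2: 0+39780+4·56·65=54340; k=3: 2016+7020+4·9·65=11376; k=4: 2448+0+4·12·65=5568 → min 5568.
Length 5: A₁..A₅: k=1: 0+5568+40·4·65=15968; k=2: 8960+39780+40·56·65=194340; k=3: 3456+7020+40·9·65=33876; k=4: 4368+0+40·12·65=35568 → min 15968.
Optimal order: (A₁ (((A₂ A₃) A₄) A₅)) with cost 15968.

15968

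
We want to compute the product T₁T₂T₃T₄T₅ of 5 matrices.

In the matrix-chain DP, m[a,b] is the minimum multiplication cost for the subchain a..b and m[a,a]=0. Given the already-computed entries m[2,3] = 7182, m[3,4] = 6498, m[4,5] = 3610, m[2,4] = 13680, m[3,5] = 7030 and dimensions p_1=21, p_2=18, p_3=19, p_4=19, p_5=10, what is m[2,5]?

m[2,5] = min over k∈[2,4] of m[2,k]+m[k+1,5]+p_{1}·p_k·p_{5}.
k=2: 0 + 7030 + 21·18·10 = 10810; k=3: 7182 + 3610 + 21·19·10 = 14782; k=4: 13680 + 0 + 21·19·10 = 17670.
Minimum: 10810 at k=2.

10810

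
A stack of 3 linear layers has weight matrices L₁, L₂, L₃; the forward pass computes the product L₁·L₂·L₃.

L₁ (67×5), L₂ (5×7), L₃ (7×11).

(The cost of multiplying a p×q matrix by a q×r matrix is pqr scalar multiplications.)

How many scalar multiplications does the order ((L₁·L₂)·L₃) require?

(L₁·L₂): 67×5 by 5×7 → 67×7, cost 67·5·7 = 2345
((L₁·L₂)·L₃): 67×7 by 7×11 → 67×11, cost 67·7·11 = 5159; cumulative 7504
Total: 7504 scalar multiplications.

7504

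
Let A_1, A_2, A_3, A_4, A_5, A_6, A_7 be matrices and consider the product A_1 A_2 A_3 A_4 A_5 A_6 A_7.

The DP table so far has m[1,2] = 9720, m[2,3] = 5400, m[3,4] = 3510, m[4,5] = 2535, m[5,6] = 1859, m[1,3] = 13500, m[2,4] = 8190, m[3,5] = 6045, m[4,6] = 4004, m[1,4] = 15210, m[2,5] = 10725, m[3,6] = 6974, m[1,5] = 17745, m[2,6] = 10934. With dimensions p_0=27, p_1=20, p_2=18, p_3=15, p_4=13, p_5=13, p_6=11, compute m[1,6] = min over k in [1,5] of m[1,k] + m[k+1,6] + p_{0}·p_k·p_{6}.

m[1,6] = min over k∈[1,5] of m[1,k]+m[k+1,6]+p_{0}·p_k·p_{6}.
k=1: 0 + 10934 + 27·20·11 = 16874; k=2: 9720 + 6974 + 27·18·11 = 22040; k=3: 13500 + 4004 + 27·15·11 = 21959; k=4: 15210 + 1859 + 27·13·11 = 20930; k=5: 17745 + 0 + 27·13·11 = 21606.
Minimum: 16874 at k=1.

16874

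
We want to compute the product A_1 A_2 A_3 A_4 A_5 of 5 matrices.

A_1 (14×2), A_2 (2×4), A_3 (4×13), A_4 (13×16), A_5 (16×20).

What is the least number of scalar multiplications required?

Adjacent pairs: A_1A_2 = 14·2·4 = 112; A_2A_3 = 2·4·13 = 104; A_3A_4 = 4·13·16 = 832; A_4A_5 = 13·16·20 = 4160.
Length 3: A_1..A_3: k=1: 0+104+14·2·13=468; k=2: 112+0+14·4·13=840 → min 468 | A_2..A_4: k=2: 0+832+2·4·16=960; k=3: 104+0+2·13·16=520 → min 520 | A_3..A_5: k=3: 0+4160+4·13·20=5200; k=4: 832+0+4·16·20=2112 → min 2112.
Length 4: A_1..A_4: k=1: 0+520+14·2·16=968; k=2: 112+832+14·4·16=1840; k=3: 468+0+14·13·16=3380 → min 968 | A_2..A_5: k=2: 0+2112+2·4·20=2272; k=3: 104+4160+2·13·20=4784; k=4: 520+0+2·16·20=1160 → min 1160.
Length 5: A_1..A_5: k=1: 0+1160+14·2·20=1720; k=2: 112+2112+14·4·20=3344; k=3: 468+4160+14·13·20=8268; k=4: 968+0+14·16·20=5448 → min 1720.
Optimal order: (A_1 (((A_2 A_3) A_4) A_5)) with cost 1720.

1720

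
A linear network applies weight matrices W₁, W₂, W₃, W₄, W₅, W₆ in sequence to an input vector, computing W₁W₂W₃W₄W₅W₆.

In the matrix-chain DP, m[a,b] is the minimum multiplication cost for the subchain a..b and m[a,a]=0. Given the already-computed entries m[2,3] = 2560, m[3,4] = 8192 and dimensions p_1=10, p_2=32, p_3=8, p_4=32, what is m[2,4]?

m[2,4] = min over k∈[2,3] of m[2,k]+m[k+1,4]+p_{1}·p_k·p_{4}.
k=2: 0 + 8192 + 10·32·32 = 18432; k=3: 2560 + 0 + 10·8·32 = 5120.
Minimum: 5120 at k=3.

5120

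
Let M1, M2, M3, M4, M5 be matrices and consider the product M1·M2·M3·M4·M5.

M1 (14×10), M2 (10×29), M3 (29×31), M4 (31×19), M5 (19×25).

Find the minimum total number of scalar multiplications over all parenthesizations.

Adjacent pairs: M1M2 = 14·10·29 = 4060; M2M3 = 10·29·31 = 8990; M3M4 = 29·31·19 = 17081; M4M5 = 31·19·25 = 14725.
Length 3: M1..M3: k=1: 0+8990+14·10·31=13330; k=2: 4060+0+14·29·31=16646 → min 13330 | M2..M4: k=2: 0+17081+10·29·19=22591; k=3: 8990+0+10·31·19=14880 → min 14880 | M3..M5: k=3: 0+14725+29·31·25=37200; k=4: 17081+0+29·19·25=30856 → min 30856.
Length 4: M1..M4: k=1: 0+14880+14·10·19=17540; k=2: 4060+17081+14·29·19=28855; k=3: 13330+0+14·31·19=21576 → min 17540 | M2..M5: k=2: 0+30856+10·29·25=38106; k=3: 8990+14725+10·31·25=31465; k=4: 14880+0+10·19·25=19630 → min 19630.
Length 5: M1..M5: k=1: 0+19630+14·10·25=23130; k=2: 4060+30856+14·29·25=45066; k=3: 13330+14725+14·31·25=38905; k=4: 17540+0+14·19·25=24190 → min 23130.
Optimal order: (M1·(((M2·M3)·M4)·M5)) with cost 23130.

23130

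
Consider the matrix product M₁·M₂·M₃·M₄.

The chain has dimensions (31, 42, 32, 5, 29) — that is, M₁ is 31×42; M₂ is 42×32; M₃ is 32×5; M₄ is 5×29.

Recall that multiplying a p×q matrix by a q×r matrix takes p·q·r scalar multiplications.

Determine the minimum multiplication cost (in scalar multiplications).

Adjacent pairs: M₁M₂ = 31·42·32 = 41664; M₂M₃ = 42·32·5 = 6720; M₃M₄ = 32·5·29 = 4640.
Length 3: M₁..M₃: k=1: 0+6720+31·42·5=13230; k=2: 41664+0+31·32·5=46624 → min 13230 | M₂..M₄: k=2: 0+4640+42·32·29=43616; k=3: 6720+0+42·5·29=12810 → min 12810.
Length 4: M₁..M₄: k=1: 0+12810+31·42·29=50568; k=2: 41664+4640+31·32·29=75072; k=3: 13230+0+31·5·29=17725 → min 17725.
Optimal order: ((M₁·(M₂·M₃))·M₄) with cost 17725.

17725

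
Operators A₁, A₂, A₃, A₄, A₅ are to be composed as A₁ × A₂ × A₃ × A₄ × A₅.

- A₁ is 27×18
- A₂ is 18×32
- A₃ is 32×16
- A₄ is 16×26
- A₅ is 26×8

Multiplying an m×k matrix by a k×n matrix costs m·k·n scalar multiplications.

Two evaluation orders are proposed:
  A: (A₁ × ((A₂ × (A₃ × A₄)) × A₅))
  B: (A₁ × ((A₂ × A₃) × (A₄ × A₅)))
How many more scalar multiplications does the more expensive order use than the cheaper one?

Order A = (A₁ × ((A₂ × (A₃ × A₄)) × A₅)): (A₃ × A₄): 32×16 by 16×26 → 32×26, cost 32·16·26 = 13312; (A₂ × (A₃ × A₄)): 18×32 by 32×26 → 18×26, cost 18·32·26 = 14976; cumulative 28288; ((A₂ × (A₃ × A₄)) × A₅): 18×26 by 26×8 → 18×8, cost 18·26·8 = 3744; cumulative 32032; (A₁ × ((A₂ × (A₃ × A₄)) × A₅)): 27×18 by 18×8 → 27×8, cost 27·18·8 = 3888; cumulative 35920. Total 35920.
Order B = (A₁ × ((A₂ × A₃) × (A₄ × A₅))): (A₂ × A₃): 18×32 by 32×16 → 18×16, cost 18·32·16 = 9216; (A₄ × A₅): 16×26 by 26×8 → 16×8, cost 16·26·8 = 3328; ((A₂ × A₃) × (A₄ × A₅)): 18×16 by 16×8 → 18×8, cost 18·16·8 = 2304; cumulative 14848; (A₁ × ((A₂ × A₃) × (A₄ × A₅))): 27×18 by 18×8 → 27×8, cost 27·18·8 = 3888; cumulative 18736. Total 18736.
Difference: |35920 − 18736| = 17184.

17184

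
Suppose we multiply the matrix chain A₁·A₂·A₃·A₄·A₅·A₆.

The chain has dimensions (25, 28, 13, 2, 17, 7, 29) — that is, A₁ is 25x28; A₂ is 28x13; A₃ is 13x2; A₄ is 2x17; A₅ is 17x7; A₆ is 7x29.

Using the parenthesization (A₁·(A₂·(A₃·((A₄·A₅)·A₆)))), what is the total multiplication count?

(A₄·A₅): 2×17 by 17×7 → 2×7, cost 2·17·7 = 238
((A₄·A₅)·A₆): 2×7 by 7×29 → 2×29, cost 2·7·29 = 406; cumulative 644
(A₃·((A₄·A₅)·A₆)): 13×2 by 2×29 → 13×29, cost 13·2·29 = 754; cumulative 1398
(A₂·(A₃·((A₄·A₅)·A₆))): 28×13 by 13×29 → 28×29, cost 28·13·29 = 10556; cumulative 11954
(A₁·(A₂·(A₃·((A₄·A₅)·A₆)))): 25×28 by 28×29 → 25×29, cost 25·28·29 = 20300; cumulative 32254
Total: 32254 scalar multiplications.

32254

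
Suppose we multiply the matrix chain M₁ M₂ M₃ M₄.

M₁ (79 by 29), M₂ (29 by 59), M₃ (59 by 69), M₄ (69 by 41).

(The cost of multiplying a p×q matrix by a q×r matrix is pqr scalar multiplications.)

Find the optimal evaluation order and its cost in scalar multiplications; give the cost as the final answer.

Adjacent pairs: M₁M₂ = 79·29·59 = 135169; M₂M₃ = 29·59·69 = 118059; M₃M₄ = 59·69·41 = 166911.
Length 3: M₁..M₃: k=1: 0+118059+79·29·69=276138; k=2: 135169+0+79·59·69=456778 → min 276138 | M₂..M₄: k=2: 0+166911+29·59·41=237062; k=3: 118059+0+29·69·41=200100 → min 200100.
Length 4: M₁..M₄: k=1: 0+200100+79·29·41=294031; k=2: 135169+166911+79·59·41=493181; k=3: 276138+0+79·69·41=499629 → min 294031.
Optimal parenthesization: (M₁ ((M₂ M₃) M₄)) with cost 294031.

294031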